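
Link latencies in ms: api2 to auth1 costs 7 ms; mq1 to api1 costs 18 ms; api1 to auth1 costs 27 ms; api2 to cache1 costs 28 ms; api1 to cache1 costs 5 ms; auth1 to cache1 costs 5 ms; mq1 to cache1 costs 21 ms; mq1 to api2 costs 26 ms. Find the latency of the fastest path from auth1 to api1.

Comparing a few candidate routes:
auth1 -> cache1 -> mq1 -> api1: 5 + 21 + 18 = 44
auth1 -> api1: 27
auth1 -> api2 -> mq1 -> api1: 7 + 26 + 18 = 51
auth1 -> cache1 -> api1: 5 + 5 = 10
auth1 -> api2 -> mq1 -> cache1 -> api1: 7 + 26 + 21 + 5 = 59
auth1 -> api2 -> cache1 -> api1: 7 + 28 + 5 = 40
Shortest: 10 ms.

10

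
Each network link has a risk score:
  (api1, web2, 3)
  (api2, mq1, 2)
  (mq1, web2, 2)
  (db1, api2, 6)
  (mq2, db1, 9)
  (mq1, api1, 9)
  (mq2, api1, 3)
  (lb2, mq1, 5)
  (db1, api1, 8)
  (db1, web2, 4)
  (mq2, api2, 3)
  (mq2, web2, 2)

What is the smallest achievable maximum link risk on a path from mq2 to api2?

2

Some routes from mq2 to api2:
mq2 - web2 - mq1 - api2: max(2, 2, 2) = 2
mq2 - api2: max(3) = 3
mq2 - api1 - web2 - mq1 - api2: max(3, 3, 2, 2) = 3
Best route has worst link 2.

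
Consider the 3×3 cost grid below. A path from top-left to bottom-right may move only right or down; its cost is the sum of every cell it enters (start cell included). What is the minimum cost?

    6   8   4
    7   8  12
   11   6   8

35

One optimal route is r0c0 r1c0 r1c1 r2c1 r2c2.
Its cost is 6 + 7 + 8 + 6 + 8 = 35.
For comparison, the top-then-right route costs 38.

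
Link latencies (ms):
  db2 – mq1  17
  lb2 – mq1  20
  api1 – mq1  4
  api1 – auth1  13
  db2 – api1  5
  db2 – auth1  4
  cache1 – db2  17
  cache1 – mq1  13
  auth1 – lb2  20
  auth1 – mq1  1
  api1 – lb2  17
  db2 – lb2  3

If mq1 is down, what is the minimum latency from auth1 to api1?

Paths from auth1 to api1 avoiding mq1:
auth1→db2→lb2→api1: 4 + 3 + 17 = 24
auth1→db2→api1: 4 + 5 = 9
auth1→lb2→db2→api1: 20 + 3 + 5 = 28
auth1→lb2→api1: 20 + 17 = 37
auth1→api1: 13
Shortest: 9 ms.

9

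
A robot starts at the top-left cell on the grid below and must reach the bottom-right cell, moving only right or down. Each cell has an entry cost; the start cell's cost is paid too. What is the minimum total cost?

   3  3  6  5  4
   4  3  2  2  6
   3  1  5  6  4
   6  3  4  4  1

22

One optimal route is (0,0) (0,1) (1,1) (2,1) (3,1) (3,2) (3,3) (3,4).
Its cost is 3 + 3 + 3 + 1 + 3 + 4 + 4 + 1 = 22.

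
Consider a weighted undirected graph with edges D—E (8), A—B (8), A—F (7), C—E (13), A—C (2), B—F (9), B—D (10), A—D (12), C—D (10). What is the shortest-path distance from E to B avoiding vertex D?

23

Candidate routes:
E→C→A→B: 13 + 2 + 8 = 23
E→C→A→F→B: 13 + 2 + 7 + 9 = 31
Best route has total 23.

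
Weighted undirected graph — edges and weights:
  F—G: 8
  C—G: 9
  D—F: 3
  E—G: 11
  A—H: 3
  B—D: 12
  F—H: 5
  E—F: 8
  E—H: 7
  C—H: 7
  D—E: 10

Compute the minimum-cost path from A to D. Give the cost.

Checking several routes:
A→H→F→D: 3 + 5 + 3 = 11
A→H→E→D: 3 + 7 + 10 = 20
A→H→F→E→D: 3 + 5 + 8 + 10 = 26
A→H→E→F→D: 3 + 7 + 8 + 3 = 21
A→H→C→G→F→D: 3 + 7 + 9 + 8 + 3 = 30
Best route has total 11.

11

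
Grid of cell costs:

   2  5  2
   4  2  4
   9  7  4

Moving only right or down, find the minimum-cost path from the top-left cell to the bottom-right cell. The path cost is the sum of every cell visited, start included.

One optimal route is (0,0) (1,0) (1,1) (1,2) (2,2).
Its cost is 2 + 4 + 2 + 4 + 4 = 16.
For comparison, the top-then-right route costs 17.

16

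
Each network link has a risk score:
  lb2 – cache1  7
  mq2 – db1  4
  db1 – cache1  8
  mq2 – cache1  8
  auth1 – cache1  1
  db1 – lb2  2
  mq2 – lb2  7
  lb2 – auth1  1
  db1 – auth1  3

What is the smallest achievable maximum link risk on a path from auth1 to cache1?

A few of the auth1→cache1 routes:
auth1→db1→lb2→cache1: max(3, 2, 7) = 7
auth1→db1→mq2→lb2→cache1: max(3, 4, 7, 7) = 7
auth1→cache1: max(1) = 1
auth1→lb2→cache1: max(1, 7) = 7
Best route has worst link 1.

1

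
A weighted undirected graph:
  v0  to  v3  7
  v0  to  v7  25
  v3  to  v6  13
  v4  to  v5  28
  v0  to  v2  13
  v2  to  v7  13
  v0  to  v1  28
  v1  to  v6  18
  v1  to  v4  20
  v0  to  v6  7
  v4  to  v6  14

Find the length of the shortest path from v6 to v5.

42

A few of the v6→v5 routes:
v6 - v0 - v1 - v4 - v5: 7 + 28 + 20 + 28 = 83
v6 - v4 - v5: 14 + 28 = 42
v6 - v1 - v4 - v5: 18 + 20 + 28 = 66
The minimum is 42.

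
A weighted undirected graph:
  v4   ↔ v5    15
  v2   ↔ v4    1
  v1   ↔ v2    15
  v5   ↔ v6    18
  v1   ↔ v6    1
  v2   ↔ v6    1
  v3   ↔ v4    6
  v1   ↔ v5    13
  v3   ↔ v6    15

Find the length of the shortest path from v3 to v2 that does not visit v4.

16

Paths from v3 to v2 avoiding v4:
v3 → v6 → v2: 15 + 1 = 16
v3 → v6 → v1 → v2: 15 + 1 + 15 = 31
v3 → v6 → v5 → v1 → v2: 15 + 18 + 13 + 15 = 61
Shortest: 16.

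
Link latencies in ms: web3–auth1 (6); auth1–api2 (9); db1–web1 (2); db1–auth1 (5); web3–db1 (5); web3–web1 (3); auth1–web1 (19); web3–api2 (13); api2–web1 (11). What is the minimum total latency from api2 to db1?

13

A few of the api2→db1 routes:
api2 → auth1 → db1: 9 + 5 = 14
api2 → web3 → db1: 13 + 5 = 18
api2 → web3 → web1 → db1: 13 + 3 + 2 = 18
api2 → web1 → db1: 11 + 2 = 13
Best route has total 13 ms.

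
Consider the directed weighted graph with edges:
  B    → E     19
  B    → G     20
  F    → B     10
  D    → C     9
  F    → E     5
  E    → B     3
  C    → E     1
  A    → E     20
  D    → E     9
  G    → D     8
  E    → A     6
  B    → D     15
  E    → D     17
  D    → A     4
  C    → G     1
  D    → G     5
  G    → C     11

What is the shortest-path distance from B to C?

24

Some routes from B to C:
B - D - G - C: 15 + 5 + 11 = 31
B - G - D - C: 20 + 8 + 9 = 37
B - D - C: 15 + 9 = 24
B - E - D - C: 19 + 17 + 9 = 45
B - G - C: 20 + 11 = 31
Best route has total 24.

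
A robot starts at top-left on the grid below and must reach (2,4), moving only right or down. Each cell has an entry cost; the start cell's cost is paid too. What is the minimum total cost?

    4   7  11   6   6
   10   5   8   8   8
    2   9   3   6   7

40

Cheapest: (0,0) (0,1) (1,1) (1,2) (2,2) (2,3) (2,4)
  4 + 7 + 5 + 8 + 3 + 6 + 7 = 40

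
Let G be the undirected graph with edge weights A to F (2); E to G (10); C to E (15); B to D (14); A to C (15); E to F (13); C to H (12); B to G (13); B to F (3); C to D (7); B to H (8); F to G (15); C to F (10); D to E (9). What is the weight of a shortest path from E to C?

Checking several routes:
E -> F -> A -> C: 13 + 2 + 15 = 30
E -> F -> C: 13 + 10 = 23
E -> C: 15
E -> D -> C: 9 + 7 = 16
Shortest: 15.

15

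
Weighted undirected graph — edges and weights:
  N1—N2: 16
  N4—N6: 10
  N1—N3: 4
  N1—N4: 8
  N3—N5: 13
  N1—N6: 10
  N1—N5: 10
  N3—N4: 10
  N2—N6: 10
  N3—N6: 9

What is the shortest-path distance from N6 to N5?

20

Some routes from N6 to N5:
N6→N3→N1→N5: 9 + 4 + 10 = 23
N6→N1→N5: 10 + 10 = 20
N6→N3→N5: 9 + 13 = 22
The minimum is 20.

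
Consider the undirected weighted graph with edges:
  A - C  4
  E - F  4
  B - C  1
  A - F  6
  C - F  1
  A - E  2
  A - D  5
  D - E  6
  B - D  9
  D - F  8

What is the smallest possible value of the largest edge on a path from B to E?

4

Checking several routes:
B→C→F→E: max(1, 1, 4) = 4
B→C→A→F→E: max(1, 4, 6, 4) = 6
B→C→A→D→E: max(1, 4, 5, 6) = 6
B→C→A→E: max(1, 4, 2) = 4
The minimum achievable maximum is 4.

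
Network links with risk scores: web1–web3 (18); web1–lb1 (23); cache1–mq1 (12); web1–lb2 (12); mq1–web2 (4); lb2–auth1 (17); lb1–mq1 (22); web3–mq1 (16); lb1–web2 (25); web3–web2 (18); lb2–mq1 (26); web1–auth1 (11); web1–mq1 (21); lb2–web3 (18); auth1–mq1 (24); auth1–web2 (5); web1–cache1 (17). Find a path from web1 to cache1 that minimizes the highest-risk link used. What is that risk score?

12

A few of the web1→cache1 routes:
web1→cache1: max(17) = 17
web1→auth1→web2→mq1→cache1: max(11, 5, 4, 12) = 12
web1→lb2→auth1→web2→mq1→cache1: max(12, 17, 5, 4, 12) = 17
Best route has worst link 12.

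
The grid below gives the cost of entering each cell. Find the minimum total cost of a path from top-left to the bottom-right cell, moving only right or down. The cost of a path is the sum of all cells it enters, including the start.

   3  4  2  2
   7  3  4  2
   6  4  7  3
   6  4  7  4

One optimal route is r0c0 → r0c1 → r0c2 → r0c3 → r1c3 → r2c3 → r3c3.
Its cost is 3 + 4 + 2 + 2 + 2 + 3 + 4 = 20.

20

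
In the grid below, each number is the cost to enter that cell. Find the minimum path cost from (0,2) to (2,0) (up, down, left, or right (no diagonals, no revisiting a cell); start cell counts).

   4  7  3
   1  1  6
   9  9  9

Path (0,2)→(1,2)→(1,1)→(1,0)→(2,0): 3 + 6 + 1 + 1 + 9 = 20.

20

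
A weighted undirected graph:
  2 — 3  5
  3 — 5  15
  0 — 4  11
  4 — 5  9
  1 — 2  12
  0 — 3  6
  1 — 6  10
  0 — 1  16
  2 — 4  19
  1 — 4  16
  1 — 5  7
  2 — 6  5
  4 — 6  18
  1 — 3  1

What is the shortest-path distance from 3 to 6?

10

Comparing a few candidate routes:
3 - 2 - 1 - 6: 5 + 12 + 10 = 27
3 - 1 - 2 - 6: 1 + 12 + 5 = 18
3 - 1 - 6: 1 + 10 = 11
3 - 2 - 6: 5 + 5 = 10
Shortest: 10.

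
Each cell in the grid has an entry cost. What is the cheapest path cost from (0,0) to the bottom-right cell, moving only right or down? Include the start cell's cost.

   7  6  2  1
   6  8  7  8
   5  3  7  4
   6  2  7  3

31

Best path: r0c0→r0c1→r0c2→r0c3→r1c3→r2c3→r3c3
Cost: 7 + 6 + 2 + 1 + 8 + 4 + 3 = 31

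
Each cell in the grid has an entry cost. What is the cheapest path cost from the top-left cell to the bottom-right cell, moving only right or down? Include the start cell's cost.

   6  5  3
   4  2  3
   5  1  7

Best path: r0c0 r1c0 r1c1 r2c1 r2c2
Cost: 6 + 4 + 2 + 1 + 7 = 20

20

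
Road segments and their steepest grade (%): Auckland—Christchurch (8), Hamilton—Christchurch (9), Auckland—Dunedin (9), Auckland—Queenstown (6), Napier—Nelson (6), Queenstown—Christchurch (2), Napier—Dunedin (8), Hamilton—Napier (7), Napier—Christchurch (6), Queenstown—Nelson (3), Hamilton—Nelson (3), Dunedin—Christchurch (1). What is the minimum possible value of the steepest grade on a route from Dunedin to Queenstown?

A few of the Dunedin→Queenstown routes:
Dunedin-Christchurch-Auckland-Queenstown: max(1, 8, 6) = 8
Dunedin-Christchurch-Napier-Hamilton-Nelson-Queenstown: max(1, 6, 7, 3, 3) = 7
Dunedin-Christchurch-Napier-Nelson-Queenstown: max(1, 6, 6, 3) = 6
Dunedin-Christchurch-Queenstown: max(1, 2) = 2
Best route has worst link 2%.

2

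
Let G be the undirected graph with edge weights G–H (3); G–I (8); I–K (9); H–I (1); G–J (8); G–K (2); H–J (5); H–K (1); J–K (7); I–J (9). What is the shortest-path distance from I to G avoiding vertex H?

8

A few of the I→G routes:
I - K - G: 9 + 2 = 11
I - J - K - G: 9 + 7 + 2 = 18
I - J - G: 9 + 8 = 17
I - G: 8
The minimum is 8.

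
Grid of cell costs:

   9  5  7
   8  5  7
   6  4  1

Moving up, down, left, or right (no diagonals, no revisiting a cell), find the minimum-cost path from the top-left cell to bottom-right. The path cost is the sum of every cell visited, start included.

24

Cheapest: [0,0] → [0,1] → [1,1] → [2,1] → [2,2]
  9 + 5 + 5 + 4 + 1 = 24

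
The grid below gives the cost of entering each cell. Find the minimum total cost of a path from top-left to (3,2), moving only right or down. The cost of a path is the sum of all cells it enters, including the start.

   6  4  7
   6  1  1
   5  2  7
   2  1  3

Best path: r0c0 -> r0c1 -> r1c1 -> r2c1 -> r3c1 -> r3c2
Cost: 6 + 4 + 1 + 2 + 1 + 3 = 17
For comparison, the top-then-right route costs 28.

17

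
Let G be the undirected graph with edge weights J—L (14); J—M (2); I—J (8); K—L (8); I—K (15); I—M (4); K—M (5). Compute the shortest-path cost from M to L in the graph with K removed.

16

Candidate routes:
M → J → L: 2 + 14 = 16
M → I → J → L: 4 + 8 + 14 = 26
Shortest: 16.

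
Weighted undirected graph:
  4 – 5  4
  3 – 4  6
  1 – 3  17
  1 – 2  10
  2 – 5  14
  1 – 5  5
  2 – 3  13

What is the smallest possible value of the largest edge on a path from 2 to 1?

Comparing a few candidate routes:
2 → 5 → 1: max(14, 5) = 14
2 → 3 → 4 → 5 → 1: max(13, 6, 4, 5) = 13
2 → 1: max(10) = 10
Best route has worst link 10.

10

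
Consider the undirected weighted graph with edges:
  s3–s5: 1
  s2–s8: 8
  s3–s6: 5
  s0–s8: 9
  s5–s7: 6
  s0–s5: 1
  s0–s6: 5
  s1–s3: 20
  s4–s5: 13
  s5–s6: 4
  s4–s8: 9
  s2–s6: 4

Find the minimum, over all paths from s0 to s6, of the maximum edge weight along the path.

4

Checking several routes:
s0 - s6: max(5) = 5
s0 - s5 - s6: max(1, 4) = 4
s0 - s8 - s4 - s5 - s3 - s6: max(9, 9, 13, 1, 5) = 13
s0 - s8 - s2 - s6: max(9, 8, 4) = 9
s0 - s8 - s4 - s5 - s6: max(9, 9, 13, 4) = 13
s0 - s5 - s3 - s6: max(1, 1, 5) = 5
The minimum achievable maximum is 4.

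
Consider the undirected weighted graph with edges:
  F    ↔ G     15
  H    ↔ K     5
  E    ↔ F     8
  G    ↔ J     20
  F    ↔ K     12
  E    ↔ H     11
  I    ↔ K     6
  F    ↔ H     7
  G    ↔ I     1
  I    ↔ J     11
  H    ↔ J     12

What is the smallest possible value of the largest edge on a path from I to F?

Checking several routes:
I -> J -> H -> K -> F: max(11, 12, 5, 12) = 12
I -> J -> H -> F: max(11, 12, 7) = 12
I -> J -> H -> E -> F: max(11, 12, 11, 8) = 12
I -> K -> H -> F: max(6, 5, 7) = 7
I -> K -> H -> E -> F: max(6, 5, 11, 8) = 11
Smallest bottleneck: 7.

7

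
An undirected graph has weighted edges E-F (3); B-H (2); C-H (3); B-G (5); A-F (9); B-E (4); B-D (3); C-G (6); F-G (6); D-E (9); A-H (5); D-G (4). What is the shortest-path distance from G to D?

4

Comparing a few candidate routes:
G-B-D: 5 + 3 = 8
G-D: 4
G-F-E-B-D: 6 + 3 + 4 + 3 = 16
G-C-H-B-D: 6 + 3 + 2 + 3 = 14
Shortest: 4.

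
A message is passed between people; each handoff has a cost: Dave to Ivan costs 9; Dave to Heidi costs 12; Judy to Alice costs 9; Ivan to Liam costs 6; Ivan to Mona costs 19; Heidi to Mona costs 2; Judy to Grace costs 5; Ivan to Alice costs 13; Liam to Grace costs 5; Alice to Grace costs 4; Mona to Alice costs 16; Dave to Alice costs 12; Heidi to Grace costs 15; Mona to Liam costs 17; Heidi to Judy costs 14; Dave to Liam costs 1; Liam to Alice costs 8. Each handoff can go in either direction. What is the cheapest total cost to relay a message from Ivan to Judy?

16

A few of the Ivan→Judy routes:
Ivan -> Alice -> Judy: 13 + 9 = 22
Ivan -> Liam -> Grace -> Judy: 6 + 5 + 5 = 16
Ivan -> Dave -> Liam -> Grace -> Judy: 9 + 1 + 5 + 5 = 20
Ivan -> Alice -> Grace -> Judy: 13 + 4 + 5 = 22
Best route has total 16.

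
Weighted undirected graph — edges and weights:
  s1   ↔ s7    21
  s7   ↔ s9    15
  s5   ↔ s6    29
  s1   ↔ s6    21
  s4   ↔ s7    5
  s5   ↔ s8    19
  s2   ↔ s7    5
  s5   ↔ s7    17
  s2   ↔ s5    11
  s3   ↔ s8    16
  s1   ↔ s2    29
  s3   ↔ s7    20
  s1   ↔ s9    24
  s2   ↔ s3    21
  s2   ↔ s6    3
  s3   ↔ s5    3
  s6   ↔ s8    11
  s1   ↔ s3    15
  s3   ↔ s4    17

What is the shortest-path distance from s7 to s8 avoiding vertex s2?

Checking several routes:
s7→s5→s8: 17 + 19 = 36
s7→s5→s3→s8: 17 + 3 + 16 = 36
s7→s4→s3→s8: 5 + 17 + 16 = 38
s7→s3→s8: 20 + 16 = 36
Best route has total 36.

36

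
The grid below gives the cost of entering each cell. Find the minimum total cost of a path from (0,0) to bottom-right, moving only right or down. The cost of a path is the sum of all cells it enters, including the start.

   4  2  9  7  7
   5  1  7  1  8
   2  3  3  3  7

23

Take r0c0→r0c1→r1c1→r2c1→r2c2→r2c3→r2c4 for a total of 4 + 2 + 1 + 3 + 3 + 3 + 7 = 23.
(Top row then right column would cost 44.)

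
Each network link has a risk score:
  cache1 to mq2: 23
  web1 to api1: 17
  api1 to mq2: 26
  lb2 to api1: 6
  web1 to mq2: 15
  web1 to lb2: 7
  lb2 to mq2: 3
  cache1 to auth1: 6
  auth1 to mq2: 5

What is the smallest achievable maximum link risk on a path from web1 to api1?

Checking several routes:
web1 -> api1: max(17) = 17
web1 -> mq2 -> lb2 -> api1: max(15, 3, 6) = 15
web1 -> lb2 -> api1: max(7, 6) = 7
Smallest bottleneck: 7.

7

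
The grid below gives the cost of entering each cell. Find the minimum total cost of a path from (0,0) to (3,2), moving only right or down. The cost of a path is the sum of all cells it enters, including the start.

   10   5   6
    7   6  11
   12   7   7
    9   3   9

Path [0,0] [0,1] [1,1] [2,1] [3,1] [3,2]: 10 + 5 + 6 + 7 + 3 + 9 = 40.

40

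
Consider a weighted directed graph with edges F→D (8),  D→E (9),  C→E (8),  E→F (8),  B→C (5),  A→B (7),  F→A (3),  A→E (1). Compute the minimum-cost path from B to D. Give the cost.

29

Routes from B to D:
B→C→E→F→D: 5 + 8 + 8 + 8 = 29
Shortest: 29.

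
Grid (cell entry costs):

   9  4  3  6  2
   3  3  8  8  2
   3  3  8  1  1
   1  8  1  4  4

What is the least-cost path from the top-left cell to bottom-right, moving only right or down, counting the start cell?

Take [0,0] -> [0,1] -> [0,2] -> [0,3] -> [0,4] -> [1,4] -> [2,4] -> [3,4] for a total of 9 + 4 + 3 + 6 + 2 + 2 + 1 + 4 = 31.

31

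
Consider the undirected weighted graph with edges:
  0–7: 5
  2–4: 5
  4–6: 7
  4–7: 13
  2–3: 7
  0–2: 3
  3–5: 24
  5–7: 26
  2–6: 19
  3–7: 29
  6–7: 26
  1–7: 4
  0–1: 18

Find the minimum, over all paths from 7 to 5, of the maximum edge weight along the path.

24

Some routes from 7 to 5:
7 → 4 → 2 → 3 → 5: max(13, 5, 7, 24) = 24
7 → 4 → 6 → 2 → 3 → 5: max(13, 7, 19, 7, 24) = 24
7 → 1 → 0 → 2 → 3 → 5: max(4, 18, 3, 7, 24) = 24
Smallest bottleneck: 24.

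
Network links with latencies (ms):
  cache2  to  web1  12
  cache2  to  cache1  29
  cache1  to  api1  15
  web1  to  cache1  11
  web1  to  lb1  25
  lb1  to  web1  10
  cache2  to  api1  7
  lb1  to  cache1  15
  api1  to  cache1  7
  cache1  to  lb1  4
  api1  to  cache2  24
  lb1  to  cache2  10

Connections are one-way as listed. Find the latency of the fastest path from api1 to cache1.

7

Routes from api1 to cache1:
api1 -> cache1: 7
api1 -> cache2 -> web1 -> cache1: 24 + 12 + 11 = 47
api1 -> cache2 -> web1 -> lb1 -> cache1: 24 + 12 + 25 + 15 = 76
api1 -> cache2 -> cache1: 24 + 29 = 53
Shortest: 7 ms.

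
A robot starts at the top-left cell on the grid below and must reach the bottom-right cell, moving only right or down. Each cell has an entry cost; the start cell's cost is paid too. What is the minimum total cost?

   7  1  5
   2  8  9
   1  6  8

Best path: (0,0)→(1,0)→(2,0)→(2,1)→(2,2)
Cost: 7 + 2 + 1 + 6 + 8 = 24
For comparison, the top-then-right route costs 30.

24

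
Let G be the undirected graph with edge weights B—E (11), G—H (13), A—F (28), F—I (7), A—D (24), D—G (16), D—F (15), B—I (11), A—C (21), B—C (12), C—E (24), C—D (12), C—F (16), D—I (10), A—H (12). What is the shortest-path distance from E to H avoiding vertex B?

57

A few of the E→H routes:
E - C - D - G - H: 24 + 12 + 16 + 13 = 65
E - C - F - A - H: 24 + 16 + 28 + 12 = 80
E - C - D - A - H: 24 + 12 + 24 + 12 = 72
E - C - F - D - G - H: 24 + 16 + 15 + 16 + 13 = 84
E - C - A - H: 24 + 21 + 12 = 57
The minimum is 57.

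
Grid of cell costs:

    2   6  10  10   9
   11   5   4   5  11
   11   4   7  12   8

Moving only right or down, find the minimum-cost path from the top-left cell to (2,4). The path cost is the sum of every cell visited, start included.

41

Take (0,0) -> (0,1) -> (1,1) -> (1,2) -> (1,3) -> (1,4) -> (2,4) for a total of 2 + 6 + 5 + 4 + 5 + 11 + 8 = 41.
(Top row then right column would cost 56.)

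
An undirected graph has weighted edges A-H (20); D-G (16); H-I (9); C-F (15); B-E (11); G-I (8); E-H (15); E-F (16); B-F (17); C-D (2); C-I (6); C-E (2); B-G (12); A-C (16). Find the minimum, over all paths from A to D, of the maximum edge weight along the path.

A few of the A→D routes:
A-C-D: max(16, 2) = 16
A-C-I-G-D: max(16, 6, 8, 16) = 16
A-C-I-H-E-B-G-D: max(16, 6, 9, 15, 11, 12, 16) = 16
Smallest bottleneck: 16.

16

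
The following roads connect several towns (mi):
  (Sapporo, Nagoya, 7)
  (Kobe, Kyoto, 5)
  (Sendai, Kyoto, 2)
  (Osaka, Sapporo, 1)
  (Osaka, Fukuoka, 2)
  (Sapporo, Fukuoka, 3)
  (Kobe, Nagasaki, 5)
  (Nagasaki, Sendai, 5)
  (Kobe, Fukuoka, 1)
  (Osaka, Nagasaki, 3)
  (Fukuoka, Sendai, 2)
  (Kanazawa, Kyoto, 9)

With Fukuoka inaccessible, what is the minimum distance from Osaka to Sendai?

8

Candidate routes:
Osaka→Nagasaki→Sendai: 3 + 5 = 8
Osaka→Nagasaki→Kobe→Kyoto→Sendai: 3 + 5 + 5 + 2 = 15
The minimum is 8 mi.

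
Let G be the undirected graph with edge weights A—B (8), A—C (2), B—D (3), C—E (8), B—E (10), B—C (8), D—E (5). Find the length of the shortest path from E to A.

Comparing a few candidate routes:
E → C → A: 8 + 2 = 10
E → D → B → A: 5 + 3 + 8 = 16
E → D → B → C → A: 5 + 3 + 8 + 2 = 18
Shortest: 10.

10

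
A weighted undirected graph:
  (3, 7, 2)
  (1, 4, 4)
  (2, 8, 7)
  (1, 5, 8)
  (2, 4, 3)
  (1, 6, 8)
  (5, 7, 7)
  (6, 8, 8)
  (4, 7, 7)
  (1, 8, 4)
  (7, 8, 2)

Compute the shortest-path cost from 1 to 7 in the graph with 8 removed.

11

Routes from 1 to 7 avoiding 8:
1-5-7: 8 + 7 = 15
1-4-7: 4 + 7 = 11
Best route has total 11.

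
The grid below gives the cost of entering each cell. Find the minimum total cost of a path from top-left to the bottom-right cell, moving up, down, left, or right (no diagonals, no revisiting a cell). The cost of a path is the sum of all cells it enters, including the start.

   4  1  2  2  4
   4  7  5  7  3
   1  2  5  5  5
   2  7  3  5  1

One optimal route is (0,0) -> (0,1) -> (0,2) -> (0,3) -> (0,4) -> (1,4) -> (2,4) -> (3,4).
Its cost is 4 + 1 + 2 + 2 + 4 + 3 + 5 + 1 = 22.

22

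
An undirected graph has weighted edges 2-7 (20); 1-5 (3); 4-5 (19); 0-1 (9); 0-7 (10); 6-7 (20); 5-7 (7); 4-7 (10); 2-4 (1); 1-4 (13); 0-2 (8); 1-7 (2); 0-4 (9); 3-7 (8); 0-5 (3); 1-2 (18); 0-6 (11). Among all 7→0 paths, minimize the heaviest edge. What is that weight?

3

A few of the 7→0 routes:
7 -> 4 -> 2 -> 0: max(10, 1, 8) = 10
7 -> 1 -> 0: max(2, 9) = 9
7 -> 5 -> 0: max(7, 3) = 7
7 -> 4 -> 0: max(10, 9) = 10
7 -> 5 -> 1 -> 0: max(7, 3, 9) = 9
7 -> 1 -> 5 -> 0: max(2, 3, 3) = 3
The minimum achievable maximum is 3.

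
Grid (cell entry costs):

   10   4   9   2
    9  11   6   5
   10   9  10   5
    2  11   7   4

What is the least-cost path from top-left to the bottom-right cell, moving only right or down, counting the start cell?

Cheapest: r0c0→r0c1→r0c2→r0c3→r1c3→r2c3→r3c3
  10 + 4 + 9 + 2 + 5 + 5 + 4 = 39

39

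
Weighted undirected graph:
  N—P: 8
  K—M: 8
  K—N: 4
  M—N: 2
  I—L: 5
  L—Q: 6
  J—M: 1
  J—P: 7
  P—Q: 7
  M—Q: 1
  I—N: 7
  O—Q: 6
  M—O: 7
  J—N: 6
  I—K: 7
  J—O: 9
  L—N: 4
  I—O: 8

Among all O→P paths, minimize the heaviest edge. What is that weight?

A few of the O→P routes:
O - Q - P: max(6, 7) = 7
O - Q - L - N - J - P: max(6, 6, 4, 6, 7) = 7
O - Q - M - J - P: max(6, 1, 1, 7) = 7
O - Q - M - N - J - P: max(6, 1, 2, 6, 7) = 7
O - Q - L - N - M - J - P: max(6, 6, 4, 2, 1, 7) = 7
Best route has worst link 7.

7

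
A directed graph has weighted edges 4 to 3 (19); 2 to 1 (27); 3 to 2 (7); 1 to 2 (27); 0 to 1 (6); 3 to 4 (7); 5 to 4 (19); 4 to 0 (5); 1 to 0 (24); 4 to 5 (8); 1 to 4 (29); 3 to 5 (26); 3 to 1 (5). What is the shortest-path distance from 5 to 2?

Paths from 5 to 2:
5-4-0-1-2: 19 + 5 + 6 + 27 = 57
5-4-3-2: 19 + 19 + 7 = 45
5-4-3-1-2: 19 + 19 + 5 + 27 = 70
Shortest: 45.

45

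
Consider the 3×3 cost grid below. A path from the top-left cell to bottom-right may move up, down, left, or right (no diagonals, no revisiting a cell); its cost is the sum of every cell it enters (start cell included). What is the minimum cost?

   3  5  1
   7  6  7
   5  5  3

19

One optimal route is [0,0] → [0,1] → [0,2] → [1,2] → [2,2].
Its cost is 3 + 5 + 1 + 7 + 3 = 19.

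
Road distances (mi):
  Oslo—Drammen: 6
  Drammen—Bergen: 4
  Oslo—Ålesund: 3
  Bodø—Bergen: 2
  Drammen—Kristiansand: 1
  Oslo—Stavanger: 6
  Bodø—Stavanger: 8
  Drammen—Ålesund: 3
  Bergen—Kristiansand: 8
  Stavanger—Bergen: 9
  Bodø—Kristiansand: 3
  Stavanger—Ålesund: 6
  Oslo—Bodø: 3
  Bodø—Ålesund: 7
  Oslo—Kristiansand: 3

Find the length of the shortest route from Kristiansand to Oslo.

3

A few of the Kristiansand→Oslo routes:
Kristiansand -> Oslo: 3
Kristiansand -> Bodø -> Oslo: 3 + 3 = 6
Kristiansand -> Drammen -> Ålesund -> Oslo: 1 + 3 + 3 = 7
Shortest: 3 mi.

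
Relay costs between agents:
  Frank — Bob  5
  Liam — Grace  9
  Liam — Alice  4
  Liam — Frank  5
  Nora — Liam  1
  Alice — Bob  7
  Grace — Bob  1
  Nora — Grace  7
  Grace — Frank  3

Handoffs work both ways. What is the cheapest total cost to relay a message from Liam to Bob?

Checking several routes:
Liam-Grace-Bob: 9 + 1 = 10
Liam-Alice-Bob: 4 + 7 = 11
Liam-Nora-Grace-Frank-Bob: 1 + 7 + 3 + 5 = 16
Liam-Frank-Grace-Bob: 5 + 3 + 1 = 9
Liam-Nora-Grace-Bob: 1 + 7 + 1 = 9
Liam-Frank-Bob: 5 + 5 = 10
Shortest: 9.

9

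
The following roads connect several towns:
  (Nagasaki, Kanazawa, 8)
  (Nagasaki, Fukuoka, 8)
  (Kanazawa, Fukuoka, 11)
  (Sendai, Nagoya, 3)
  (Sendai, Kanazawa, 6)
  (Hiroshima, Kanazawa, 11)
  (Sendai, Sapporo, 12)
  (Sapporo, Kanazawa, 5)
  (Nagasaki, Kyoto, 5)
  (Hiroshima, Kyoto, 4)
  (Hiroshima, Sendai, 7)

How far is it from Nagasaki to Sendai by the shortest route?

14

Checking several routes:
Nagasaki-Kanazawa-Sendai: 8 + 6 = 14
Nagasaki-Kyoto-Hiroshima-Sendai: 5 + 4 + 7 = 16
Nagasaki-Fukuoka-Kanazawa-Sendai: 8 + 11 + 6 = 25
Best route has total 14.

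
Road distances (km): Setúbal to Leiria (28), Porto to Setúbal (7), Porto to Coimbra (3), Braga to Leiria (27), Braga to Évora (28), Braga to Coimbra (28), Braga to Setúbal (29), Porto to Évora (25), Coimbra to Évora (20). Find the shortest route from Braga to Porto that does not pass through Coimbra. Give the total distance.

Routes from Braga to Porto avoiding Coimbra:
Braga - Leiria - Setúbal - Porto: 27 + 28 + 7 = 62
Braga - Évora - Porto: 28 + 25 = 53
Braga - Setúbal - Porto: 29 + 7 = 36
Best route has total 36 km.

36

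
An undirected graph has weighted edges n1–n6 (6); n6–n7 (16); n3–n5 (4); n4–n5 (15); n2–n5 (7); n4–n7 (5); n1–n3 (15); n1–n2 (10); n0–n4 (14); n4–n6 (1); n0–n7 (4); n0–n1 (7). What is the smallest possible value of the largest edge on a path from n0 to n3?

Some routes from n0 to n3:
n0 - n7 - n4 - n6 - n1 - n2 - n5 - n3: max(4, 5, 1, 6, 10, 7, 4) = 10
n0 - n1 - n2 - n5 - n3: max(7, 10, 7, 4) = 10
n0 - n7 - n4 - n5 - n2 - n1 - n3: max(4, 5, 15, 7, 10, 15) = 15
n0 - n4 - n6 - n1 - n2 - n5 - n3: max(14, 1, 6, 10, 7, 4) = 14
Smallest bottleneck: 10.

10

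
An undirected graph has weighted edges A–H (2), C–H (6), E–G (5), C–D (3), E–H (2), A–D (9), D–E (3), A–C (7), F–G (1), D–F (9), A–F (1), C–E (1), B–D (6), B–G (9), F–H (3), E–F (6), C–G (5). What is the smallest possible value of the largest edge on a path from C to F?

2

A few of the C→F routes:
C -> D -> E -> H -> A -> F: max(3, 3, 2, 2, 1) = 3
C -> E -> H -> F: max(1, 2, 3) = 3
C -> E -> H -> A -> F: max(1, 2, 2, 1) = 2
The minimum achievable maximum is 2.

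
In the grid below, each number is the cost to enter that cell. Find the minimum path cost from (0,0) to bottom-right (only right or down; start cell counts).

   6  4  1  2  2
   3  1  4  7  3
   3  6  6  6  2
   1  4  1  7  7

27

Best path: r0c0 -> r0c1 -> r0c2 -> r0c3 -> r0c4 -> r1c4 -> r2c4 -> r3c4
Cost: 6 + 4 + 1 + 2 + 2 + 3 + 2 + 7 = 27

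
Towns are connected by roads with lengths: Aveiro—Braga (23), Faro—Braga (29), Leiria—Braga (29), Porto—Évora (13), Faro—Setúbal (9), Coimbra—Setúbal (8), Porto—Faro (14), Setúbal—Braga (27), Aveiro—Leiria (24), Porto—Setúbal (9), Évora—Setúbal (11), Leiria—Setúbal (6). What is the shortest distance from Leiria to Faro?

Comparing a few candidate routes:
Leiria -> Setúbal -> Faro: 6 + 9 = 15
Leiria -> Setúbal -> Porto -> Faro: 6 + 9 + 14 = 29
Leiria -> Braga -> Setúbal -> Faro: 29 + 27 + 9 = 65
Leiria -> Braga -> Faro: 29 + 29 = 58
Leiria -> Setúbal -> Braga -> Faro: 6 + 27 + 29 = 62
Leiria -> Setúbal -> Évora -> Porto -> Faro: 6 + 11 + 13 + 14 = 44
The minimum is 15.

15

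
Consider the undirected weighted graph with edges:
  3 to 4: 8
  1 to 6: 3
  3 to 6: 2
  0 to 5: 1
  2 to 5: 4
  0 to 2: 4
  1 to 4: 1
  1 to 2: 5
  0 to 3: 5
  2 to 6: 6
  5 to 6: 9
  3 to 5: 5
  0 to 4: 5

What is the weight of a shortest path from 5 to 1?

Checking several routes:
5 -> 6 -> 1: 9 + 3 = 12
5 -> 0 -> 4 -> 1: 1 + 5 + 1 = 7
5 -> 0 -> 3 -> 6 -> 1: 1 + 5 + 2 + 3 = 11
5 -> 0 -> 2 -> 1: 1 + 4 + 5 = 10
5 -> 2 -> 1: 4 + 5 = 9
5 -> 3 -> 6 -> 1: 5 + 2 + 3 = 10
Shortest: 7.

7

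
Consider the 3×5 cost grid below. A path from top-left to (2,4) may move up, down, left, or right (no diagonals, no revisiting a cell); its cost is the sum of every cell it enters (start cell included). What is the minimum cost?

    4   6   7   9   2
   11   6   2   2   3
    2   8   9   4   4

27

Path [0,0] → [0,1] → [1,1] → [1,2] → [1,3] → [1,4] → [2,4]: 4 + 6 + 6 + 2 + 2 + 3 + 4 = 27.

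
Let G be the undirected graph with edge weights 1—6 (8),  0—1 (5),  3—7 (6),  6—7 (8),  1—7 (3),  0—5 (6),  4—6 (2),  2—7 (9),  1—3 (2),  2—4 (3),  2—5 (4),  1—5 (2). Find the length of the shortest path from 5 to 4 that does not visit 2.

Some routes from 5 to 4 avoiding 2:
5 → 1 → 3 → 7 → 6 → 4: 2 + 2 + 6 + 8 + 2 = 20
5 → 1 → 7 → 6 → 4: 2 + 3 + 8 + 2 = 15
5 → 1 → 6 → 4: 2 + 8 + 2 = 12
Best route has total 12.

12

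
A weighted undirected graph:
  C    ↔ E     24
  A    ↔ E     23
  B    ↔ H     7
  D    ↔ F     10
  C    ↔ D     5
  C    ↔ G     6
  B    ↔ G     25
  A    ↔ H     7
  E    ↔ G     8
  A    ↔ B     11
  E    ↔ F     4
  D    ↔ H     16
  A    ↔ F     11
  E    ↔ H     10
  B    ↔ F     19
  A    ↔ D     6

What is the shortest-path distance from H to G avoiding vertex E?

24

Some routes from H to G avoiding E:
H - B - G: 7 + 25 = 32
H - A - D - C - G: 7 + 6 + 5 + 6 = 24
H - B - A - D - C - G: 7 + 11 + 6 + 5 + 6 = 35
H - D - C - G: 16 + 5 + 6 = 27
Best route has total 24.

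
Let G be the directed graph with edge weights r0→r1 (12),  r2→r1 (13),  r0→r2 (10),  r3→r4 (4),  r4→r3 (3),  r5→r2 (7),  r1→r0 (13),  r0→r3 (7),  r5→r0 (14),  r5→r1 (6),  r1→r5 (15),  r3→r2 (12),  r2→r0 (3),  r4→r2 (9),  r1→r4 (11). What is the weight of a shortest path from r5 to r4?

17

Some routes from r5 to r4:
r5 - r1 - r4: 6 + 11 = 17
r5 - r2 - r0 - r1 - r4: 7 + 3 + 12 + 11 = 33
r5 - r1 - r0 - r3 - r4: 6 + 13 + 7 + 4 = 30
r5 - r2 - r1 - r4: 7 + 13 + 11 = 31
r5 - r0 - r3 - r4: 14 + 7 + 4 = 25
r5 - r2 - r0 - r3 - r4: 7 + 3 + 7 + 4 = 21
The minimum is 17.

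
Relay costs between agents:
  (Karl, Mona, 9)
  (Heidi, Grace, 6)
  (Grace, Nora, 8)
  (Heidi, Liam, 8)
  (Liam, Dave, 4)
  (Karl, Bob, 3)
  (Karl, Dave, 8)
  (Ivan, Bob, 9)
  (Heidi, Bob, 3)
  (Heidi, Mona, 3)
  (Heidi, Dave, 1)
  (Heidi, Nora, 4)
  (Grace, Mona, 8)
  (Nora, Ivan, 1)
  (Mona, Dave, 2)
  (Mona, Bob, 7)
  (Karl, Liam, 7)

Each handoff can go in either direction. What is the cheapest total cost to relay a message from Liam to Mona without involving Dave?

11

Comparing a few candidate routes:
Liam-Karl-Mona: 7 + 9 = 16
Liam-Karl-Bob-Heidi-Mona: 7 + 3 + 3 + 3 = 16
Liam-Karl-Bob-Mona: 7 + 3 + 7 = 17
Liam-Heidi-Mona: 8 + 3 = 11
Liam-Heidi-Bob-Mona: 8 + 3 + 7 = 18
Shortest: 11.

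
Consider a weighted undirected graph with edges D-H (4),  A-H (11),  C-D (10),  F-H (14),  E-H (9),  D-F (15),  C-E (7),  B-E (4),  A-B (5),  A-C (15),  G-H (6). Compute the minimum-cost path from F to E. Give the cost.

23

Comparing a few candidate routes:
F -> D -> C -> E: 15 + 10 + 7 = 32
F -> H -> E: 14 + 9 = 23
F -> D -> H -> E: 15 + 4 + 9 = 28
Shortest: 23.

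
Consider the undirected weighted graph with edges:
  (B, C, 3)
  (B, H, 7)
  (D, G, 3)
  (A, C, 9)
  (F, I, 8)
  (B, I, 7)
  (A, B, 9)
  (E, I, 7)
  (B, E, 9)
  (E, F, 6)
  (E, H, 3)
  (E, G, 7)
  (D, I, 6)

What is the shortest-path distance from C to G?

Some routes from C to G:
C-B-H-E-G: 3 + 7 + 3 + 7 = 20
C-B-E-I-D-G: 3 + 9 + 7 + 6 + 3 = 28
C-B-I-D-G: 3 + 7 + 6 + 3 = 19
C-B-E-G: 3 + 9 + 7 = 19
C-B-I-E-G: 3 + 7 + 7 + 7 = 24
Best route has total 19.

19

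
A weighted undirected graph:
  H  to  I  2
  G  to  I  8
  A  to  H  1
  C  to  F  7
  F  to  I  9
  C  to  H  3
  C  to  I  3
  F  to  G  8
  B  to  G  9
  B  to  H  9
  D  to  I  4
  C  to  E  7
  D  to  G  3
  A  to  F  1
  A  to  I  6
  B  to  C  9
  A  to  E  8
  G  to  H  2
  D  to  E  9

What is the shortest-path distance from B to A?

10

A few of the B→A routes:
B -> G -> H -> A: 9 + 2 + 1 = 12
B -> C -> H -> A: 9 + 3 + 1 = 13
B -> H -> A: 9 + 1 = 10
The minimum is 10.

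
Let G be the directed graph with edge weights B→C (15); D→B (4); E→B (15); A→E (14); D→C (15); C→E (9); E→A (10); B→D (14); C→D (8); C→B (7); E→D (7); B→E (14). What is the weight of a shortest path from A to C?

36

Candidate routes:
A-E-B-D-C: 14 + 15 + 14 + 15 = 58
A-E-B-C: 14 + 15 + 15 = 44
A-E-D-C: 14 + 7 + 15 = 36
A-E-D-B-C: 14 + 7 + 4 + 15 = 40
Best route has total 36.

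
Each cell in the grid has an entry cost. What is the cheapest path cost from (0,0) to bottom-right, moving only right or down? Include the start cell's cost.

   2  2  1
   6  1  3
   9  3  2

10

Path [0,0]→[0,1]→[0,2]→[1,2]→[2,2]: 2 + 2 + 1 + 3 + 2 = 10.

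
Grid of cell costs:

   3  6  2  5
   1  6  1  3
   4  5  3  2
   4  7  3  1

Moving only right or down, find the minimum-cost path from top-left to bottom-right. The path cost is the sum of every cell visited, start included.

17

One optimal route is [0,0] -> [1,0] -> [1,1] -> [1,2] -> [1,3] -> [2,3] -> [3,3].
Its cost is 3 + 1 + 6 + 1 + 3 + 2 + 1 = 17.
(Top row then right column would cost 22.)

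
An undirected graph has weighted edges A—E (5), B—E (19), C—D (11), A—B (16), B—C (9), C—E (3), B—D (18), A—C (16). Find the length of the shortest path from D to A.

Comparing a few candidate routes:
D→C→E→A: 11 + 3 + 5 = 19
D→C→B→A: 11 + 9 + 16 = 36
D→B→A: 18 + 16 = 34
D→B→C→E→A: 18 + 9 + 3 + 5 = 35
D→C→A: 11 + 16 = 27
Shortest: 19.

19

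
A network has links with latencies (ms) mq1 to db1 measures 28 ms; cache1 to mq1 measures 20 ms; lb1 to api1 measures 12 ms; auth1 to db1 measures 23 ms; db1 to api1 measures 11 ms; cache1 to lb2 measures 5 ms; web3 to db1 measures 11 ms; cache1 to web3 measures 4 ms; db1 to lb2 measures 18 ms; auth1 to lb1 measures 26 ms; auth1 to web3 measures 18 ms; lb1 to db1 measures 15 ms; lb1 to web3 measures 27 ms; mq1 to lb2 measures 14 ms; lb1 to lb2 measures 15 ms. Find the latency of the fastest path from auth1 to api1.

Comparing a few candidate routes:
auth1-db1-lb1-api1: 23 + 15 + 12 = 50
auth1-lb1-db1-api1: 26 + 15 + 11 = 52
auth1-web3-db1-api1: 18 + 11 + 11 = 40
auth1-web3-cache1-lb2-lb1-api1: 18 + 4 + 5 + 15 + 12 = 54
auth1-lb1-api1: 26 + 12 = 38
auth1-db1-api1: 23 + 11 = 34
The minimum is 34 ms.

34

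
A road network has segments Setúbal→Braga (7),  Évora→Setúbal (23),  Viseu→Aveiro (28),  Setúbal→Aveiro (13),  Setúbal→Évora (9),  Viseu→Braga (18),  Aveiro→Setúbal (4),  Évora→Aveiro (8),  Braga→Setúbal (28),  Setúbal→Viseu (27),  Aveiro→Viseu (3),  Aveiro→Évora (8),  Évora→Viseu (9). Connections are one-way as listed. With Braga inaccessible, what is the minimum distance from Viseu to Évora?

Candidate routes:
Viseu -> Aveiro -> Setúbal -> Évora: 28 + 4 + 9 = 41
Viseu -> Aveiro -> Évora: 28 + 8 = 36
Best route has total 36 km.

36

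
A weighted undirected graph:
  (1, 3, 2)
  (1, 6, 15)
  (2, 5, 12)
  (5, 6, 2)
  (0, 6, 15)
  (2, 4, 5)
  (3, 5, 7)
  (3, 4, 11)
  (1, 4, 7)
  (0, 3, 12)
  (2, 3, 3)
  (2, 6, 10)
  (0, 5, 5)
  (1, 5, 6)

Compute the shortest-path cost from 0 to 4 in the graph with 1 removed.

20

Some routes from 0 to 4 avoiding 1:
0 -> 5 -> 2 -> 4: 5 + 12 + 5 = 22
0 -> 3 -> 2 -> 4: 12 + 3 + 5 = 20
0 -> 5 -> 6 -> 2 -> 4: 5 + 2 + 10 + 5 = 22
0 -> 5 -> 3 -> 2 -> 4: 5 + 7 + 3 + 5 = 20
0 -> 5 -> 3 -> 4: 5 + 7 + 11 = 23
Best route has total 20.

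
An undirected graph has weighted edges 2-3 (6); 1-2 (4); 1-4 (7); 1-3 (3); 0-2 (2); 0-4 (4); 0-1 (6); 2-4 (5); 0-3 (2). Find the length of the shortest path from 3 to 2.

4

Some routes from 3 to 2:
3→2: 6
3→1→2: 3 + 4 = 7
3→0→2: 2 + 2 = 4
Best route has total 4.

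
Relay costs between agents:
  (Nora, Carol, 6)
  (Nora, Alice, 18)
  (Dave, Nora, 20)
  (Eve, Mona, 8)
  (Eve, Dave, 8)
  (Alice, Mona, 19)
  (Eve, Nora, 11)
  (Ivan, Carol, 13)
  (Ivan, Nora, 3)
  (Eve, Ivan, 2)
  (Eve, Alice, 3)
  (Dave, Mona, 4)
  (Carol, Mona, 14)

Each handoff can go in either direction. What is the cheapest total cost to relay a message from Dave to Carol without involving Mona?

19

Checking several routes:
Dave-Nora-Carol: 20 + 6 = 26
Dave-Eve-Ivan-Carol: 8 + 2 + 13 = 23
Dave-Eve-Nora-Carol: 8 + 11 + 6 = 25
Dave-Eve-Alice-Nora-Carol: 8 + 3 + 18 + 6 = 35
Dave-Eve-Ivan-Nora-Carol: 8 + 2 + 3 + 6 = 19
Dave-Eve-Nora-Ivan-Carol: 8 + 11 + 3 + 13 = 35
Shortest: 19.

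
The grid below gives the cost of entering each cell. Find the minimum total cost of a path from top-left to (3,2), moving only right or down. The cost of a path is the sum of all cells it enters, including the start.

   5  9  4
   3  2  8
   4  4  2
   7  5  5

Cheapest: [0,0] → [1,0] → [1,1] → [2,1] → [2,2] → [3,2]
  5 + 3 + 2 + 4 + 2 + 5 = 21
For comparison, the top-then-right route costs 33.

21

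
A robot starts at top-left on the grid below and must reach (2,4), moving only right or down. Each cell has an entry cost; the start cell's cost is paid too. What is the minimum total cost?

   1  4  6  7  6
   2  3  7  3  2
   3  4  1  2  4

17

Take r0c0 -> r1c0 -> r1c1 -> r2c1 -> r2c2 -> r2c3 -> r2c4 for a total of 1 + 2 + 3 + 4 + 1 + 2 + 4 = 17.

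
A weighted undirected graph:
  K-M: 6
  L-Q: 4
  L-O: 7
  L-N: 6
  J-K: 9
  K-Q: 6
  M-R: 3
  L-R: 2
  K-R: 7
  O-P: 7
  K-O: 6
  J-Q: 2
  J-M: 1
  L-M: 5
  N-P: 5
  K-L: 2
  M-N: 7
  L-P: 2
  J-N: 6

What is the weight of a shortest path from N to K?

8

Checking several routes:
N→M→L→K: 7 + 5 + 2 = 14
N→L→K: 6 + 2 = 8
N→J→M→K: 6 + 1 + 6 = 13
N→P→L→K: 5 + 2 + 2 = 9
N→M→K: 7 + 6 = 13
The minimum is 8.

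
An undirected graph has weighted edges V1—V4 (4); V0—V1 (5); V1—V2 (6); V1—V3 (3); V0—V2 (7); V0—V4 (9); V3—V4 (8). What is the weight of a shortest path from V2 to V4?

Routes from V2 to V4:
V2 -> V0 -> V4: 7 + 9 = 16
V2 -> V1 -> V0 -> V4: 6 + 5 + 9 = 20
V2 -> V0 -> V1 -> V4: 7 + 5 + 4 = 16
V2 -> V1 -> V4: 6 + 4 = 10
V2 -> V1 -> V3 -> V4: 6 + 3 + 8 = 17
V2 -> V0 -> V1 -> V3 -> V4: 7 + 5 + 3 + 8 = 23
Best route has total 10.

10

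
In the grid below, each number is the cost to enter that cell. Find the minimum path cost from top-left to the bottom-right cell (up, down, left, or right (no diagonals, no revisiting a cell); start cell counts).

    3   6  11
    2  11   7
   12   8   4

27

One optimal route is (0,0) -> (1,0) -> (1,1) -> (1,2) -> (2,2).
Its cost is 3 + 2 + 11 + 7 + 4 = 27.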